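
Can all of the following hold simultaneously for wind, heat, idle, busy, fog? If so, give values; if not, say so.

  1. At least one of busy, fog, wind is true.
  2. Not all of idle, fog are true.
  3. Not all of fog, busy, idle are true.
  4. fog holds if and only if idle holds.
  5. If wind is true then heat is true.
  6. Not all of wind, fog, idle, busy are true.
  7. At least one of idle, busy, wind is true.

wind = False, heat = True, idle = False, busy = True, fog = False

  (1) {busy, fog, wind}: 1 true — at least one ✓
  (2) {idle, fog}: 0/2 true — not all ✓
  (3) {fog, busy, idle}: 1/3 true — not all ✓
  (4) fog=F, idle=F — same ✓
  (5) wind=F ⇒ heat: vacuous ✓
  (6) {wind, fog, idle, busy}: 1/4 true — not all ✓
  (7) {idle, busy, wind}: 1 true — at least one ✓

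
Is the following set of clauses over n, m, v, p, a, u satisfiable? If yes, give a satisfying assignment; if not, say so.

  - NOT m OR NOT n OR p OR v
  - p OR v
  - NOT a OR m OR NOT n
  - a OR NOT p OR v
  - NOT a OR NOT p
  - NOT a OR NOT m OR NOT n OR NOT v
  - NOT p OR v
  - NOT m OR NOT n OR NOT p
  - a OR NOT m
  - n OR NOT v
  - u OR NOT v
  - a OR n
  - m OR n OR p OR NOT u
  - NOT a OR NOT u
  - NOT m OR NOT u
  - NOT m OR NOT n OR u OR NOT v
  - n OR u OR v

Try n = False:
  (n OR NOT v) forces v = False.
  (p OR v) forces p = True.
  clause (NOT p OR v) is falsified — backtrack.
So n = True.
Try m = True:
  (NOT m OR NOT n OR NOT p) forces p = False.
  (NOT m OR NOT n OR p OR v) forces v = True.
  (NOT a OR NOT m OR NOT n OR NOT v) forces a = False.
  clause (a OR NOT m) is falsified — backtrack.
So m = False.
  then (NOT a OR m OR NOT n) forces a = False.
Set v = True.
  then (u OR NOT v) forces u = True.
Set p = False.
All clauses satisfied.

n = True, m = False, v = True, p = False, a = False, u = True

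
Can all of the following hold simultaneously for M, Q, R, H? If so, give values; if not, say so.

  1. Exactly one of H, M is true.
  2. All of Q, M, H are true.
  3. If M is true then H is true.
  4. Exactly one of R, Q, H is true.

UNSATISFIABLE

Case M = True:
  (1) with M=T forces H = False.
  Constraint (2) is violated (H=F) — contradiction.
Case M = False:
  Constraint (2) is violated (M=F) — contradiction.
Both cases fail — unsatisfiable.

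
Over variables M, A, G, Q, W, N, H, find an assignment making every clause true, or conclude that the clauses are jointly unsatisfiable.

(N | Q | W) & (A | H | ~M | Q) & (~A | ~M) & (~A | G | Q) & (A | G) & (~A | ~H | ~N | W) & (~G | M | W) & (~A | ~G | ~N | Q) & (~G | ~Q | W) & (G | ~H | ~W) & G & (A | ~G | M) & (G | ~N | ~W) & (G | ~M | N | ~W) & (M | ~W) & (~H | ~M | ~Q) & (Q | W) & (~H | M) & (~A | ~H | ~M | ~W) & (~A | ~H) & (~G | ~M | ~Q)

M=T; A=F; G=T; Q=F; W=T; N=T; H=T

Unit clause (G) forces G = True.
Try M = False:
  (~G | M | W) forces W = True.
  clause (M | ~W) is falsified — backtrack.
So M = True.
  then (~A | ~M) forces A = False.
  then (~G | ~M | ~Q) forces Q = False.
  then (A | H | ~M | Q) forces H = True.
  then (Q | W) forces W = True.
Set N = True.
All clauses satisfied.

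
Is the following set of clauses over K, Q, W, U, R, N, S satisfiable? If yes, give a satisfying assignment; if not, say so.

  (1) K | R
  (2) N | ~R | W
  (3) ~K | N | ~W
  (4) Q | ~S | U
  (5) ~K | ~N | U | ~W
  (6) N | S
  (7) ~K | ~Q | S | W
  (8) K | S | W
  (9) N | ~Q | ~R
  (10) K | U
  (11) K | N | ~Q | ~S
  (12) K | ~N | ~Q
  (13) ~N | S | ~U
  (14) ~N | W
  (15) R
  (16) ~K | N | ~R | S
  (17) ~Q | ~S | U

Unit clause (R) forces R = True.
Set K = True.
Set Q = False.
Try W = False:
  (N | ~R | W) forces N = True.
  clause (~N | W) is falsified — backtrack.
So W = True.
  then (~K | N | ~W) forces N = True.
  then (~K | ~N | U | ~W) forces U = True.
  then (~N | S | ~U) forces S = True.
All clauses satisfied.

K: True, Q: False, W: True, U: True, R: True, N: True, S: True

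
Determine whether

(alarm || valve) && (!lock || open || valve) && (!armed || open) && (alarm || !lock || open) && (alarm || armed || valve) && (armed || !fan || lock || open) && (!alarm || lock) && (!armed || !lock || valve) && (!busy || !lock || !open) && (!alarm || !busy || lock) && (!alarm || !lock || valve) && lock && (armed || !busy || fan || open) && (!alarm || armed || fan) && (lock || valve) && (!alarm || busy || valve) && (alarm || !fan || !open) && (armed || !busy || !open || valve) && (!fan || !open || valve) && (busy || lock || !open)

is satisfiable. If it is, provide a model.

Unit clause (lock) forces lock = True.
Set busy = False.
Set armed = False.
Set fan = False.
  then (!alarm || armed || fan) forces alarm = False.
  then (alarm || valve) forces valve = True.
  then (alarm || !lock || open) forces open = True.
All clauses satisfied.

busy = False, lock = True, armed = False, fan = False, alarm = False, open = True, valve = True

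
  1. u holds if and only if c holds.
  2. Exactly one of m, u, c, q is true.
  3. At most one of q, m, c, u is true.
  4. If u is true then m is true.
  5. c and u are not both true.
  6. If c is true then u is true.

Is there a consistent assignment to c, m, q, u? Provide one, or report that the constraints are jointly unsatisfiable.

c=F, m=T, q=F, u=F

  (1) u=F, c=F — same ✓
  (2) {m, u, c, q}: 1 true — exactly one ✓
  (3) {q, m, c, u}: 1 true — at most one ✓
  (4) u=F ⇒ m: vacuous ✓
  (5) c=F, u=F — not both ✓
  (6) c=F ⇒ u: vacuous ✓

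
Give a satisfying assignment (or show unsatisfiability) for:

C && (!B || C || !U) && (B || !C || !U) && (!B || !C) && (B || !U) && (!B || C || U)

Unit clause (C) forces C = True.
In (!B || !C) only !B is left, so B = False.
In (B || !U) only !U is left, so U = False.
Check each clause:
  (C): C holds.
  (!B || C || !U): !B holds.
  (B || !C || !U): !U holds.
  (!B || !C): !B holds.
  (B || !U): !U holds.
  (!B || C || U): !B holds.
All clauses satisfied.

U: False, C: True, B: False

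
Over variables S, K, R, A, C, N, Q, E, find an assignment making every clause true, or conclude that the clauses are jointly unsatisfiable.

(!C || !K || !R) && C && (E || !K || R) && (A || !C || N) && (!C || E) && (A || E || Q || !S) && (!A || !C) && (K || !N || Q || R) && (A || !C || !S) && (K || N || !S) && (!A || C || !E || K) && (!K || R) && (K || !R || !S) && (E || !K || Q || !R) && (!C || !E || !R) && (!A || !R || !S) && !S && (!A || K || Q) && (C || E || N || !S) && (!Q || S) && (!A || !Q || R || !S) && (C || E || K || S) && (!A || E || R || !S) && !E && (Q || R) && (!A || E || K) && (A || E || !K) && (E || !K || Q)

Case C = True:
  (!C || E) forces E = True.
  Clause (!E) is falsified — contradiction.
Case C = False:
  Clause (C) is falsified — contradiction.
Both cases fail, so the formula is unsatisfiable.

Unsatisfiable — no assignment works.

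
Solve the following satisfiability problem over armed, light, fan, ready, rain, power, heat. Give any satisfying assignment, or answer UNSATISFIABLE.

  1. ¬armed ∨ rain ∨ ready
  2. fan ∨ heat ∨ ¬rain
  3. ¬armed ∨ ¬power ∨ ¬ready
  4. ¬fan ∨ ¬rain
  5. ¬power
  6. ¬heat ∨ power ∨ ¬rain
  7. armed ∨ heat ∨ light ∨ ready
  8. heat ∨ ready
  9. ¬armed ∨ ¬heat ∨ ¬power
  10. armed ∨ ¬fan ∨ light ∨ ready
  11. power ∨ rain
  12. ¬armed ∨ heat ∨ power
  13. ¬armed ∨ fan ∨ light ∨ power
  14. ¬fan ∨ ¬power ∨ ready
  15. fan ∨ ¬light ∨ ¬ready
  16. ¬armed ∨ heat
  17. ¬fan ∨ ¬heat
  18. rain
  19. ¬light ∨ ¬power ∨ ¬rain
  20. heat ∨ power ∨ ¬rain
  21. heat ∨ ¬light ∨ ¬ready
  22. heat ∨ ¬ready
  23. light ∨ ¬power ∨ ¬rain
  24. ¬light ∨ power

Case rain = True:
  (¬fan ∨ ¬rain) forces fan = False.
  (fan ∨ heat ∨ ¬rain) forces heat = True.
  (¬power) forces power = False.
  Clause (¬heat ∨ power ∨ ¬rain) is falsified — contradiction.
Case rain = False:
  Clause (rain) is falsified — contradiction.
Both cases fail, so the formula is unsatisfiable.

The formula is unsatisfiable.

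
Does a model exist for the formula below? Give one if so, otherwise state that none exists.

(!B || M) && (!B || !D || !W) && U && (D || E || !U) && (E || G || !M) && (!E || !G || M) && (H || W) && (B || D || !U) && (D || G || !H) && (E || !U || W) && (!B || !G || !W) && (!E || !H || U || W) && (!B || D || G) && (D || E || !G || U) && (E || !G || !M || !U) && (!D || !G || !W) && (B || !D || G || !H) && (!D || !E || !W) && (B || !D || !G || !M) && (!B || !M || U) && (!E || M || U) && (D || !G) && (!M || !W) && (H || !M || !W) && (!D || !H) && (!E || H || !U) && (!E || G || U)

Unit clause (U) forces U = True.
Try G = True:
  (D || !G) forces D = True.
  (!D || !G || !W) forces W = False.
  (H || W) forces H = True.
  clause (!D || !H) is falsified — backtrack.
So G = False.
Set D = True.
  then (!D || !H) forces H = False.
  then (!E || H || !U) forces E = False.
  then (E || G || !M) forces M = False.
  then (H || W) forces W = True.
  then (!B || M) forces B = False.
All clauses satisfied.

U = True, G = False, D = True, W = True, M = False, H = False, E = False, B = False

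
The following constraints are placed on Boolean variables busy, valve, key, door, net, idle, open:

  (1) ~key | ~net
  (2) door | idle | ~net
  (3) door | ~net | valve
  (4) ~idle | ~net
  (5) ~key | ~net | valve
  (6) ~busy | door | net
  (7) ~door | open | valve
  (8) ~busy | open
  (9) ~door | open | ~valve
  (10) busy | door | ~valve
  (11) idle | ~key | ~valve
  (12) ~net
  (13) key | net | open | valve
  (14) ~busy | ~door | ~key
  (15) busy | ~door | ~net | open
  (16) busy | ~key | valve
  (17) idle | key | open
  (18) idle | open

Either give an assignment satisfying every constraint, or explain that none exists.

busy=T; valve=T; key=F; door=T; net=F; idle=F; open=T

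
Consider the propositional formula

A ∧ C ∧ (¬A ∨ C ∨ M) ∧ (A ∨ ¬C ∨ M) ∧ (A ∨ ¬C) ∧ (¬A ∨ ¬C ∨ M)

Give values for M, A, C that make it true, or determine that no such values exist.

M = True, A = True, C = True

Unit clause (A) forces A = True.
Unit clause (C) forces C = True.
In (¬A ∨ ¬C ∨ M) only M is left, so M = True.
Check each clause:
  (A): A holds.
  (C): C holds.
  (¬A ∨ C ∨ M): C holds.
  (A ∨ ¬C ∨ M): A holds.
  (A ∨ ¬C): A holds.
  (¬A ∨ ¬C ∨ M): M holds.
All clauses satisfied.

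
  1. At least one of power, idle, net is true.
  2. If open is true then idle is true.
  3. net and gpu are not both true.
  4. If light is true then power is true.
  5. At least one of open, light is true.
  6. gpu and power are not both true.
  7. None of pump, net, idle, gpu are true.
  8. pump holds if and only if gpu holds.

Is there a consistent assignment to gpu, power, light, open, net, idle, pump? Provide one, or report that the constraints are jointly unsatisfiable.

gpu=F, power=T, light=T, open=F, net=F, idle=F, pump=F

  (1) {power, idle, net}: 1 true — at least one ✓
  (2) open=F ⇒ idle: vacuous ✓
  (3) net=F, gpu=F — not both ✓
  (4) light=T ⇒ power: T ✓
  (5) {open, light}: 1 true — at least one ✓
  (6) gpu=F, power=T — not both ✓
  (7) {pump, net, idle, gpu}: 0 true — none ✓
  (8) pump=F, gpu=F — same ✓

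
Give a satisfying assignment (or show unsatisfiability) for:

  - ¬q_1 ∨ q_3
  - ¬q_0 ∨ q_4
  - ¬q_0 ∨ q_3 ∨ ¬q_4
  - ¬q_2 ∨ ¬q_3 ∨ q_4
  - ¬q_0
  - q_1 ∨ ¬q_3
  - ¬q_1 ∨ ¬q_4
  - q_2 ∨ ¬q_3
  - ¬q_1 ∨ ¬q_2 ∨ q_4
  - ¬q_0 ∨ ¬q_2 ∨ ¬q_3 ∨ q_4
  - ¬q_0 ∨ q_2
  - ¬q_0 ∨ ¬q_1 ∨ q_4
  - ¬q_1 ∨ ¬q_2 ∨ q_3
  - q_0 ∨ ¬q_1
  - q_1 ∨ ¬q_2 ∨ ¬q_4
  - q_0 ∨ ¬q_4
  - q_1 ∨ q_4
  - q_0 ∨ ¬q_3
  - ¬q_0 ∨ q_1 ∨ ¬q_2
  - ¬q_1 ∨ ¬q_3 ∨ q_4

Unsatisfiable

Case q_0 = True:
  Clause (¬q_0) is falsified — contradiction.
Case q_0 = False:
  (q_0 ∨ ¬q_1) forces q_1 = False.
  (q_1 ∨ ¬q_3) forces q_3 = False.
  (q_0 ∨ ¬q_4) forces q_4 = False.
  Clause (q_1 ∨ q_4) is falsified — contradiction.
Both cases fail, so the formula is unsatisfiable.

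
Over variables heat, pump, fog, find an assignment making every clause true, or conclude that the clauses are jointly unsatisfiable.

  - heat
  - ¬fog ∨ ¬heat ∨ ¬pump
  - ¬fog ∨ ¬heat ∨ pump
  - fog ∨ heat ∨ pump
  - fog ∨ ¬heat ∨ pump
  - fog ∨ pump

Unit clause (heat) forces heat = True.
Set pump = True.
  then (¬fog ∨ ¬heat ∨ ¬pump) forces fog = False.
Check each clause:
  (heat): heat holds.
  (¬fog ∨ ¬heat ∨ ¬pump): ¬fog holds.
  (¬fog ∨ ¬heat ∨ pump): ¬fog holds.
  (fog ∨ heat ∨ pump): heat holds.
  (fog ∨ ¬heat ∨ pump): pump holds.
  (fog ∨ pump): pump holds.
All clauses satisfied.

heat = True, pump = True, fog = False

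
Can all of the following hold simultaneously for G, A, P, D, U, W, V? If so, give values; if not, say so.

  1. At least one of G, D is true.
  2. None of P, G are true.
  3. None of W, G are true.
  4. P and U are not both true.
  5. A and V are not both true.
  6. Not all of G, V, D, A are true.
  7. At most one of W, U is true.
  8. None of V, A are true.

G=F, A=F, P=F, D=T, U=F, W=F, V=F

  (1) {G, D}: 1 true — at least one ✓
  (2) {P, G}: 0 true — none ✓
  (3) {W, G}: 0 true — none ✓
  (4) P=F, U=F — not both ✓
  (5) A=F, V=F — not both ✓
  (6) {G, V, D, A}: 1/4 true — not all ✓
  (7) {W, U}: 0 true — at most one ✓
  (8) {V, A}: 0 true — none ✓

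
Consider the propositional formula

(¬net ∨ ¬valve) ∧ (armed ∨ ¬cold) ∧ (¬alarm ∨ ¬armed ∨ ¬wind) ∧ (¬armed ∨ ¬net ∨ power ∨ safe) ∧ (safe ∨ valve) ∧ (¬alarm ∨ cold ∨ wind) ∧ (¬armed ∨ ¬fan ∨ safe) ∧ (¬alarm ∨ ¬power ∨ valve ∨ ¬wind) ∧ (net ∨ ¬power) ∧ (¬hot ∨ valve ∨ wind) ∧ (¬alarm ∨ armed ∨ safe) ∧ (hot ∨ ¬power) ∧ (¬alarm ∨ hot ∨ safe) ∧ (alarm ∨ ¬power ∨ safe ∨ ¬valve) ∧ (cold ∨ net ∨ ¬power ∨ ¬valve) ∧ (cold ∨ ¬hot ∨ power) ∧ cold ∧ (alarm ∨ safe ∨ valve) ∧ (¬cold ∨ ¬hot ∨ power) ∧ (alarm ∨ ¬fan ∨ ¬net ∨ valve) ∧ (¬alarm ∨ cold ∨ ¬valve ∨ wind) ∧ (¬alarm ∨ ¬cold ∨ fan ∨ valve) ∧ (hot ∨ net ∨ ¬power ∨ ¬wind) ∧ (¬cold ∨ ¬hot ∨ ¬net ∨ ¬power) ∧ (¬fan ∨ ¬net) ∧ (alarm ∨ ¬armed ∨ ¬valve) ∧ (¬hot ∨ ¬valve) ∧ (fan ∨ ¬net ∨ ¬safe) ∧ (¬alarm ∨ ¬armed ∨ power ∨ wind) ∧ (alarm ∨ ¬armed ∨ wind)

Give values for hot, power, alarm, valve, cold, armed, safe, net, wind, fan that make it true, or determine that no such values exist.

hot = False; power = False; alarm = False; valve = False; cold = True; armed = True; safe = True; net = False; wind = True; fan = False

Unit clause (cold) forces cold = True.
In (armed ∨ ¬cold) only armed is left, so armed = True.
Try hot = True:
  (¬cold ∨ ¬hot ∨ power) forces power = True.
  (net ∨ ¬power) forces net = True.
  clause (¬cold ∨ ¬hot ∨ ¬net ∨ ¬power) is falsified — backtrack.
So hot = False.
  then (hot ∨ ¬power) forces power = False.
Try alarm = True:
  (¬alarm ∨ ¬armed ∨ ¬wind) forces wind = False.
  clause (¬alarm ∨ ¬armed ∨ power ∨ wind) is falsified — backtrack.
So alarm = False.
  then (alarm ∨ ¬armed ∨ ¬valve) forces valve = False.
  then (alarm ∨ ¬armed ∨ wind) forces wind = True.
  then (safe ∨ valve) forces safe = True.
Try net = True:
  (alarm ∨ ¬fan ∨ ¬net ∨ valve) forces fan = False.
  clause (fan ∨ ¬net ∨ ¬safe) is falsified — backtrack.
So net = False.
Set fan = False.
All clauses satisfied.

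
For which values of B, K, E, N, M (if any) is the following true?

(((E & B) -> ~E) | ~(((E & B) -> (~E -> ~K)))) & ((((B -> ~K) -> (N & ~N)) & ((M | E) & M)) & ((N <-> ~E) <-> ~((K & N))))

The formula is unsatisfiable.

Case M = True: the formula simplifies to (((E & B) -> ~E) | ~(((E & B) -> (~E -> ~K)))) & (((B -> ~K) -> (N & ~N)) & ((N <-> ~E) <-> ~((K & N)))).
  E = True: simplifies to ~B & (((B -> ~K) -> (N & ~N)) & (~N <-> ~((K & N)))).
    B = True: the conjunct ~B is False.
    B = False: simplifies to (N & ~N) & (~N <-> ~((K & N))).
      N = True: the conjunct ~N is False.
      N = False: the conjunct N is False.
  E = False: simplifies to ((B -> ~K) -> (N & ~N)) & (N <-> ~((K & N))).
    N = True: simplifies to ~((B -> ~K)) & ~K.
      K = True: the conjunct ~K is False.
      K = False: the conjunct ~((B -> ~K)) becomes ~((B -> True)) = False.
    N = False: the conjunct N <-> ~((K & N)) becomes False <-> ~False = False.
Case M = False: the conjunct M is False.
Both cases fail — unsatisfiable.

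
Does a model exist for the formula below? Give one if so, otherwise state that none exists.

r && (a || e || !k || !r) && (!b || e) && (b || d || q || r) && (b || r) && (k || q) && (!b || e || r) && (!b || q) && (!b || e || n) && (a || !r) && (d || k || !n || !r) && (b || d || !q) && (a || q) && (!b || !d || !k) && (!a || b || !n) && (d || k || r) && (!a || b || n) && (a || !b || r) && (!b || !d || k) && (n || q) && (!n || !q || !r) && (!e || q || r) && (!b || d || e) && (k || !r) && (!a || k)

a = True; e = True; d = False; q = True; n = False; b = True; k = True; r = True

Unit clause (r) forces r = True.
In (a || !r) only a is left, so a = True.
In (k || !r) only k is left, so k = True.
Try e = False:
  (!b || e) forces b = False.
  (!a || b || !n) forces n = False.
  clause (!a || b || n) is falsified — backtrack.
So e = True.
Try d = True:
  (!b || !d || !k) forces b = False.
  (!a || b || !n) forces n = False.
  clause (!a || b || n) is falsified — backtrack.
So d = False.
Set q = True.
  then (b || d || !q) forces b = True.
  then (!n || !q || !r) forces n = False.
All clauses satisfied.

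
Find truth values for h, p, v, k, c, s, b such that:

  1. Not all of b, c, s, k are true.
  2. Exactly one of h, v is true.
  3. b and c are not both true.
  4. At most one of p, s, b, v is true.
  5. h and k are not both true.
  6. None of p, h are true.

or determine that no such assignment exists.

h = False; p = False; v = True; k = True; c = False; s = False; b = False

  (1) {b, c, s, k}: 1/4 true — not all ✓
  (2) {h, v}: 1 true — exactly one ✓
  (3) b=F, c=F — not both ✓
  (4) {p, s, b, v}: 1 true — at most one ✓
  (5) h=F, k=T — not both ✓
  (6) {p, h}: 0 true — none ✓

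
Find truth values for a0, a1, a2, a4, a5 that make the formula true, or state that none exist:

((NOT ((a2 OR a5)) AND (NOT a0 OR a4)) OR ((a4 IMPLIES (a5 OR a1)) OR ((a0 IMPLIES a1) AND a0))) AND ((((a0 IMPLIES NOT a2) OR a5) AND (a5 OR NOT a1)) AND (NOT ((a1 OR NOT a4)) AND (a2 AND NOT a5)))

No satisfying assignment exists.

Case a2 = True: the formula simplifies to ((a4 IMPLIES (a5 OR a1)) OR ((a0 IMPLIES a1) AND a0)) AND (((NOT a0 OR a5) AND (a5 OR NOT a1)) AND (NOT ((a1 OR NOT a4)) AND NOT a5)).
  a1 = True: the conjunct NOT ((a1 OR NOT a4)) becomes NOT ((True OR NOT a4)) = False.
  a1 = False: simplifies to ((a4 IMPLIES a5) OR (NOT a0 AND a0)) AND ((NOT a0 OR a5) AND (NOT (NOT a4) AND NOT a5)).
    a4 = True: simplifies to (a5 OR (NOT a0 AND a0)) AND ((NOT a0 OR a5) AND NOT a5).
      a5 = True: the conjunct NOT a5 is False.
      a5 = False: simplifies to (NOT a0 AND a0) AND NOT a0.
        a0 = True: the conjunct NOT a0 is False.
        a0 = False: the conjunct a0 is False.
    a4 = False: the conjunct NOT (NOT a4) becomes NOT (NOT False) = False.
Case a2 = False: the conjunct a2 is False.
Both cases fail — unsatisfiable.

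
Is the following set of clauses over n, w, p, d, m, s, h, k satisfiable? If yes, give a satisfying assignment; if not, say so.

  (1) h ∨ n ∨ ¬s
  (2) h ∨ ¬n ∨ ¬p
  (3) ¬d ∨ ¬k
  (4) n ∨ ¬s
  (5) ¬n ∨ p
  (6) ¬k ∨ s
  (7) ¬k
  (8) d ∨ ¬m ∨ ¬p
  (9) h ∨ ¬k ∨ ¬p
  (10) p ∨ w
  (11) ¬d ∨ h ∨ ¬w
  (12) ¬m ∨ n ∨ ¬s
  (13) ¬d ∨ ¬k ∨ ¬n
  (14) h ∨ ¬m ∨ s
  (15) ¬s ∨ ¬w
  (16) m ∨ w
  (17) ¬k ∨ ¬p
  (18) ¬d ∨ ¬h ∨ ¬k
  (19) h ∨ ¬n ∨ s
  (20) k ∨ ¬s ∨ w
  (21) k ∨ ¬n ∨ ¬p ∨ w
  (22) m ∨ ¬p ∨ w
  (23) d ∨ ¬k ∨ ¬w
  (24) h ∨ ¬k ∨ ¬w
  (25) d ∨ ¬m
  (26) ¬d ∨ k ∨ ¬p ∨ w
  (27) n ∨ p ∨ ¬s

n: False, w: True, p: True, d: True, m: False, s: False, h: True, k: False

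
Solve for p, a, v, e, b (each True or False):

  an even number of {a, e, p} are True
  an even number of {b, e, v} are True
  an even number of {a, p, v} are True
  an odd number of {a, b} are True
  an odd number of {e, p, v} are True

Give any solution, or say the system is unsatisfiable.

p = True, a = True, v = False, e = False, b = False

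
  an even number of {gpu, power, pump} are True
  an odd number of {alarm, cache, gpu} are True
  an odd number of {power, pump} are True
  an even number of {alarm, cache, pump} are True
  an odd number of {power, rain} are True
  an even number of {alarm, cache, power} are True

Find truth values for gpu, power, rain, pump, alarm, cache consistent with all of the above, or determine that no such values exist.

Adding constraints 3, 4, 6 mod 2: every variable appears an even number of times on the left, so the left side is 0.
But the right sides sum to 1 (mod 2). 0 ≠ 1 — the system is inconsistent.

Unsatisfiable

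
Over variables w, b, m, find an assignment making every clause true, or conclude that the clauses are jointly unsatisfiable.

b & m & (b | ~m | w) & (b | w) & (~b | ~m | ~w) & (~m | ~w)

w: False, b: True, m: True

Unit clause (b) forces b = True.
Unit clause (m) forces m = True.
In (~b | ~m | ~w) only ~w is left, so w = False.
Check each clause:
  (b): b holds.
  (m): m holds.
  (b | ~m | w): b holds.
  (b | w): b holds.
  (~b | ~m | ~w): ~w holds.
  (~m | ~w): ~w holds.
All clauses satisfied.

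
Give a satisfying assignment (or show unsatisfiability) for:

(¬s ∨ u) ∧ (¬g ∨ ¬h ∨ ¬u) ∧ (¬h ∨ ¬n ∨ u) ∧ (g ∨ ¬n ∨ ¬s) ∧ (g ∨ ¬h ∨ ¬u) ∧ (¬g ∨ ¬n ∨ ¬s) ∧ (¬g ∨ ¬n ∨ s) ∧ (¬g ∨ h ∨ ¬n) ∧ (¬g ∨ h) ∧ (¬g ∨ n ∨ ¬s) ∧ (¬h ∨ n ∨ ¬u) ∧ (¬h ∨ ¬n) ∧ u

Unit clause (u) forces u = True.
Set n = False.
  then (¬h ∨ n ∨ ¬u) forces h = False.
  then (¬g ∨ h) forces g = False.
Set s = False.
All clauses satisfied.

u: True, n: False, h: False, g: False, s: False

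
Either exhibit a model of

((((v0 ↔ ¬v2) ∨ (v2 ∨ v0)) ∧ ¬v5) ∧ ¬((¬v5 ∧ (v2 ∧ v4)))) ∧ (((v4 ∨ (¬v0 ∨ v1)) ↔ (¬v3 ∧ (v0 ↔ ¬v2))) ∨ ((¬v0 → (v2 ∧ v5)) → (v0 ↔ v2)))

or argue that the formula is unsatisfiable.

v0: True, v1: True, v2: False, v3: False, v4: True, v5: False

  (((v0 ↔ ¬v2) ∨ (v2 ∨ v0)) ∧ ¬v5) ∧ ¬((¬v5 ∧ (v2 ∧ v4))) = True
    ((v0 ↔ ¬v2) ∨ (v2 ∨ v0)) ∧ ¬v5 = True
      (v0 ↔ ¬v2) ∨ (v2 ∨ v0) = True
        v0 ↔ ¬v2 = True
          ¬v2 = True
        v2 ∨ v0 = True
      ¬v5 = True
    ¬((¬v5 ∧ (v2 ∧ v4))) = True
      ¬v5 ∧ (v2 ∧ v4) = False
        ¬v5 = True
        v2 ∧ v4 = False
  ((v4 ∨ (¬v0 ∨ v1)) ↔ (¬v3 ∧ (v0 ↔ ¬v2))) ∨ ((¬v0 → (v2 ∧ v5)) → (v0 ↔ v2)) = True
    (v4 ∨ (¬v0 ∨ v1)) ↔ (¬v3 ∧ (v0 ↔ ¬v2)) = True
      v4 ∨ (¬v0 ∨ v1) = True
        ¬v0 ∨ v1 = True
          ¬v0 = False
      ¬v3 ∧ (v0 ↔ ¬v2) = True
        ¬v3 = True
        v0 ↔ ¬v2 = True
          ¬v2 = True
    (¬v0 → (v2 ∧ v5)) → (v0 ↔ v2) = False
      ¬v0 → (v2 ∧ v5) = True
        ¬v0 = False
        v2 ∧ v5 = False
      v0 ↔ v2 = False
Both conjuncts True, so the formula holds.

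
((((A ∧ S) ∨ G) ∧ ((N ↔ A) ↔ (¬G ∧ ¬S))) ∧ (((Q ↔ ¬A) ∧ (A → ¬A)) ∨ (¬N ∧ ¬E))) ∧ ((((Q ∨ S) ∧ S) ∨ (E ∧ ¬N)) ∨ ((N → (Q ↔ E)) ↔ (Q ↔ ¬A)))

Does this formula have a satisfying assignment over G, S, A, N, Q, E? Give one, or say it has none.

G: True; S: False; A: True; N: False; Q: False; E: False

  (((A ∧ S) ∨ G) ∧ ((N ↔ A) ↔ (¬G ∧ ¬S))) ∧ (((Q ↔ ¬A) ∧ (A → ¬A)) ∨ (¬N ∧ ¬E)) = True
    ((A ∧ S) ∨ G) ∧ ((N ↔ A) ↔ (¬G ∧ ¬S)) = True
      (A ∧ S) ∨ G = True
        A ∧ S = False
      (N ↔ A) ↔ (¬G ∧ ¬S) = True
        N ↔ A = False
        ¬G ∧ ¬S = False
          ¬G = False
          ¬S = True
    ((Q ↔ ¬A) ∧ (A → ¬A)) ∨ (¬N ∧ ¬E) = True
      (Q ↔ ¬A) ∧ (A → ¬A) = False
        Q ↔ ¬A = True
          ¬A = False
        A → ¬A = False
          ¬A = False
      ¬N ∧ ¬E = True
        ¬N = True
        ¬E = True
  (((Q ∨ S) ∧ S) ∨ (E ∧ ¬N)) ∨ ((N → (Q ↔ E)) ↔ (Q ↔ ¬A)) = True
    ((Q ∨ S) ∧ S) ∨ (E ∧ ¬N) = False
      (Q ∨ S) ∧ S = False
        Q ∨ S = False
      E ∧ ¬N = False
        ¬N = True
    (N → (Q ↔ E)) ↔ (Q ↔ ¬A) = True
      N → (Q ↔ E) = True
        Q ↔ E = True
      Q ↔ ¬A = True
        ¬A = False
Both conjuncts True, so the formula holds.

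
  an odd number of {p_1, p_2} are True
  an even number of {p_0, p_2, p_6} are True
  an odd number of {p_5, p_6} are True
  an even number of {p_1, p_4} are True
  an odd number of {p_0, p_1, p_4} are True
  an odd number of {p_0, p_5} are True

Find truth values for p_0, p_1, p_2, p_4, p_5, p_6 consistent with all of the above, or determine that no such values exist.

p_0: True, p_1: True, p_2: False, p_4: True, p_5: False, p_6: True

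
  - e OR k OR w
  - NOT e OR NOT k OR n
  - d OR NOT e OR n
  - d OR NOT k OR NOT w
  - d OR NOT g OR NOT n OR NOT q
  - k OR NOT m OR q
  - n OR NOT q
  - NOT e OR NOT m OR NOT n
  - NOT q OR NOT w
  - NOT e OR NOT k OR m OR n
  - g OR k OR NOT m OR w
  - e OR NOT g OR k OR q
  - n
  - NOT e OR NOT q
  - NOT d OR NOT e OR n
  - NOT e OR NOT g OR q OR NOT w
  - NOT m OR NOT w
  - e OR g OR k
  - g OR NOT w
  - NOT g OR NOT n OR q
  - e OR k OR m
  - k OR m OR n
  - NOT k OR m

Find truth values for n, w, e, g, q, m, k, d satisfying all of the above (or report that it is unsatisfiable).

Unit clause (n) forces n = True.
Try w = True:
  (NOT q OR NOT w) forces q = False.
  (NOT m OR NOT w) forces m = False.
  (g OR NOT w) forces g = True.
  clause (NOT g OR NOT n OR q) is falsified — backtrack.
So w = False.
Set e = True.
  then (NOT e OR NOT m OR NOT n) forces m = False.
  then (NOT e OR NOT q) forces q = False.
  then (NOT g OR NOT n OR q) forces g = False.
  then (NOT k OR m) forces k = False.
Set d = False.
All clauses satisfied.

n=T, w=F, e=T, g=F, q=F, m=F, k=F, d=F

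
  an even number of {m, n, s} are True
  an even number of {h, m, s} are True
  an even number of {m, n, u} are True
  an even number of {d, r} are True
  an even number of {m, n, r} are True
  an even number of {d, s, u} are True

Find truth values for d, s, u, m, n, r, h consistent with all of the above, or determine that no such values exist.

d: False, s: False, u: False, m: False, n: False, r: False, h: False

{m, n, s}: 0 true → even ✓
{h, m, s}: 0 true → even ✓
{m, n, u}: 0 true → even ✓
{d, r}: 0 true → even ✓
{m, n, r}: 0 true → even ✓
{d, s, u}: 0 true → even ✓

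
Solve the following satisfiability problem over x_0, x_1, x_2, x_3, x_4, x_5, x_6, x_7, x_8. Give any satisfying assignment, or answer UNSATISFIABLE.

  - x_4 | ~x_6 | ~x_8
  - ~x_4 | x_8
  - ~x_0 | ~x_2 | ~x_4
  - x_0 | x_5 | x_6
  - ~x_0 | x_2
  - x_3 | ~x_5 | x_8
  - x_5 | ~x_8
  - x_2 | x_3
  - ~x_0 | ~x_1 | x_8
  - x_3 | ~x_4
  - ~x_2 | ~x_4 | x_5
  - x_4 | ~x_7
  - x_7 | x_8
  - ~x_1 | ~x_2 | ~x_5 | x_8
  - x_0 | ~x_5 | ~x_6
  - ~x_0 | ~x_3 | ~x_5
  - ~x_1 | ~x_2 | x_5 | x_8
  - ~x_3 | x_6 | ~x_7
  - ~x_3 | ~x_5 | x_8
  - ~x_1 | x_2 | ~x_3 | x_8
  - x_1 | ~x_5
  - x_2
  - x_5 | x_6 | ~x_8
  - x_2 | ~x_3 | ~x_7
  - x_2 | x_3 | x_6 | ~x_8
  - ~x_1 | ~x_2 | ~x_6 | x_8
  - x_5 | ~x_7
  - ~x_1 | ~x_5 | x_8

Unit clause (x_2) forces x_2 = True.
Set x_0 = True.
  then (~x_0 | ~x_2 | ~x_4) forces x_4 = False.
  then (x_4 | ~x_7) forces x_7 = False.
  then (x_7 | x_8) forces x_8 = True.
  then (x_4 | ~x_6 | ~x_8) forces x_6 = False.
  then (x_5 | ~x_8) forces x_5 = True.
  then (~x_0 | ~x_3 | ~x_5) forces x_3 = False.
  then (x_1 | ~x_5) forces x_1 = True.
All clauses satisfied.

x_0=T; x_1=T; x_2=T; x_3=F; x_4=F; x_5=T; x_6=F; x_7=F; x_8=T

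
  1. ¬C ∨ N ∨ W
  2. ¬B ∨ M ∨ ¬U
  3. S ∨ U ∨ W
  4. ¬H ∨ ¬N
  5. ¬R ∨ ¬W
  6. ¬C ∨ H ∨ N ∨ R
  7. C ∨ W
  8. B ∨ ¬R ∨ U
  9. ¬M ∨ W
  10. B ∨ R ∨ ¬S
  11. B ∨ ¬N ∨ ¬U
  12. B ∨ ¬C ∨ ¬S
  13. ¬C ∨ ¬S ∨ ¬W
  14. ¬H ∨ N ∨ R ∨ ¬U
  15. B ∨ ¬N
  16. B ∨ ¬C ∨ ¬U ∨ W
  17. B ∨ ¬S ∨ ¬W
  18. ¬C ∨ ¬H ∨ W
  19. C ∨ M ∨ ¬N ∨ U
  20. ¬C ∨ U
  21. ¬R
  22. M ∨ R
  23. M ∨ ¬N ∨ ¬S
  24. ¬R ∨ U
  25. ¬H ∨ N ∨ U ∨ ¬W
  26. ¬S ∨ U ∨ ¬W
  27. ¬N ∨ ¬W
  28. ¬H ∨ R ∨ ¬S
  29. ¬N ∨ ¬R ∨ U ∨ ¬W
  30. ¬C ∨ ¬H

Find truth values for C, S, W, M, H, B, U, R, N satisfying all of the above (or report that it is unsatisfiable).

C = False, S = False, W = True, M = True, H = False, B = False, U = True, R = False, N = False

Unit clause (¬R) forces R = False.
In (M ∨ R) only M is left, so M = True.
In (¬M ∨ W) only W is left, so W = True.
In (¬N ∨ ¬W) only ¬N is left, so N = False.
Try C = True:
  (¬C ∨ H ∨ N ∨ R) forces H = True.
  clause (¬C ∨ ¬H) is falsified — backtrack.
So C = False.
Set S = False.
Try H = True:
  (¬H ∨ N ∨ R ∨ ¬U) forces U = False.
  clause (¬H ∨ N ∨ U ∨ ¬W) is falsified — backtrack.
So H = False.
Set B = False.
Set U = True.
All clauses satisfied.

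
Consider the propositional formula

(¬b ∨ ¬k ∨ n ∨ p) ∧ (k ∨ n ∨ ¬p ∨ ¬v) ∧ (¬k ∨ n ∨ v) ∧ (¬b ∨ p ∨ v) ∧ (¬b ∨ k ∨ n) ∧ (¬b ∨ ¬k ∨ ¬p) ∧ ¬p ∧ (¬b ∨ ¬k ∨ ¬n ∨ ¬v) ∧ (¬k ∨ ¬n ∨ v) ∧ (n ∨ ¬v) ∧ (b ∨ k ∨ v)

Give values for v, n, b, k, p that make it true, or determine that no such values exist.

v = True, n = True, b = True, k = False, p = False

Unit clause (¬p) forces p = False.
Try v = False:
  (¬b ∨ p ∨ v) forces b = False.
  (b ∨ k ∨ v) forces k = True.
  (¬k ∨ n ∨ v) forces n = True.
  clause (¬k ∨ ¬n ∨ v) is falsified — backtrack.
So v = True.
  then (n ∨ ¬v) forces n = True.
Set b = True.
  then (¬b ∨ ¬k ∨ ¬n ∨ ¬v) forces k = False.
All clauses satisfied.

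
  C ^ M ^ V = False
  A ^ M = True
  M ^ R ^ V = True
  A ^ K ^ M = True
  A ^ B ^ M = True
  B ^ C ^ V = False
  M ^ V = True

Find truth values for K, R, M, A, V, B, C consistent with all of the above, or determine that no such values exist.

K = False, R = False, M = False, A = True, V = True, B = False, C = True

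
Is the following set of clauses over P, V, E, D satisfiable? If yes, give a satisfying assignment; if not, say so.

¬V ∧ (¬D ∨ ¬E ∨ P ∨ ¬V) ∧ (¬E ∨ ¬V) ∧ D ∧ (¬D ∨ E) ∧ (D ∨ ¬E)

P = True; V = False; E = True; D = True

Unit clause (¬V) forces V = False.
Unit clause (D) forces D = True.
In (¬D ∨ E) only E is left, so E = True.
Set P = True.
Check each clause:
  (¬V): ¬V holds.
  (¬D ∨ ¬E ∨ P ∨ ¬V): P holds.
  (¬E ∨ ¬V): ¬V holds.
  (D): D holds.
  (¬D ∨ E): E holds.
  (D ∨ ¬E): D holds.
All clauses satisfied.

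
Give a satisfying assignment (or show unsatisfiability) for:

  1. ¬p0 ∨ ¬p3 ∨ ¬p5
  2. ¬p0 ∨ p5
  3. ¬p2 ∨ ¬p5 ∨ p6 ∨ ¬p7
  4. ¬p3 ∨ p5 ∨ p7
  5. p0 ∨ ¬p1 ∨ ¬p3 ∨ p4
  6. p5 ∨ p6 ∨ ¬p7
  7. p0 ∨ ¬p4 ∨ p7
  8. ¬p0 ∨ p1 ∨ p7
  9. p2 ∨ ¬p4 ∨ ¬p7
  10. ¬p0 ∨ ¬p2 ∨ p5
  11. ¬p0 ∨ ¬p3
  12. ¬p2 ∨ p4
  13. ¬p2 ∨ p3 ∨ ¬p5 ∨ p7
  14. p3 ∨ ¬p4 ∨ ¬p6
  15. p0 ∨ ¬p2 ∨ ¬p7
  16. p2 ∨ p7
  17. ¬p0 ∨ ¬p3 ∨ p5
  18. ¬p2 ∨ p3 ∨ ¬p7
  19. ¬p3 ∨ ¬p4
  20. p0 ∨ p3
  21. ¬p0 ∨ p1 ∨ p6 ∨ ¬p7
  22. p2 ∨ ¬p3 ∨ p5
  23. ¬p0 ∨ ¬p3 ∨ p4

Set p0 = True.
  then (¬p0 ∨ p5) forces p5 = True.
  then (¬p0 ∨ ¬p3) forces p3 = False.
Set p1 = False.
  then (¬p0 ∨ p1 ∨ p7) forces p7 = True.
  then (¬p2 ∨ p3 ∨ ¬p7) forces p2 = False.
  then (¬p0 ∨ p1 ∨ p6 ∨ ¬p7) forces p6 = True.
  then (p2 ∨ ¬p4 ∨ ¬p7) forces p4 = False.
All clauses satisfied.

p0 = True; p1 = False; p2 = False; p3 = False; p4 = False; p5 = True; p6 = True; p7 = True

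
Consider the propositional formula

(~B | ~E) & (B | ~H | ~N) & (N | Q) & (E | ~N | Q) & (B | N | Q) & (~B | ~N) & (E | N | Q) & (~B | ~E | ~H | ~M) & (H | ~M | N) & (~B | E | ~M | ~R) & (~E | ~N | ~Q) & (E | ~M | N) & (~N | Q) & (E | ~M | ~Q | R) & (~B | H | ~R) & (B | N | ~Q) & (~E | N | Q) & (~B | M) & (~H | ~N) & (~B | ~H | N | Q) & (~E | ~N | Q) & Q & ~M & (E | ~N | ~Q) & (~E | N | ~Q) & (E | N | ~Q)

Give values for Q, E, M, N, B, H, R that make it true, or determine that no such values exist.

No satisfying assignment exists.

Case Q = True:
  (~M) forces M = False.
  (~B | M) forces B = False.
  (B | N | ~Q) forces N = True.
  (B | ~H | ~N) forces H = False.
  (~E | ~N | ~Q) forces E = False.
  Clause (E | ~N | ~Q) is falsified — contradiction.
Case Q = False:
  Clause (Q) is falsified — contradiction.
Both cases fail, so the formula is unsatisfiable.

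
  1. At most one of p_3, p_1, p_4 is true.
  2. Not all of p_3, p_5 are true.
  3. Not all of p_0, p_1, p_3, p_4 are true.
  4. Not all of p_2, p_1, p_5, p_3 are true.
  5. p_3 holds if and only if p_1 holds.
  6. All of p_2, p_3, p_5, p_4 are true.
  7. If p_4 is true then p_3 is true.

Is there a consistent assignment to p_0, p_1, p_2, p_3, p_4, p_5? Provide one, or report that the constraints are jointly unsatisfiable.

No satisfying assignment exists.

Case p_3 = True:
  (1) with p_3=T forces p_1 = False.
  Constraint (5) is violated (p_3=T, p_1=F) — contradiction.
Case p_3 = False:
  Constraint (6) is violated (p_3=F) — contradiction.
Both cases fail — unsatisfiable.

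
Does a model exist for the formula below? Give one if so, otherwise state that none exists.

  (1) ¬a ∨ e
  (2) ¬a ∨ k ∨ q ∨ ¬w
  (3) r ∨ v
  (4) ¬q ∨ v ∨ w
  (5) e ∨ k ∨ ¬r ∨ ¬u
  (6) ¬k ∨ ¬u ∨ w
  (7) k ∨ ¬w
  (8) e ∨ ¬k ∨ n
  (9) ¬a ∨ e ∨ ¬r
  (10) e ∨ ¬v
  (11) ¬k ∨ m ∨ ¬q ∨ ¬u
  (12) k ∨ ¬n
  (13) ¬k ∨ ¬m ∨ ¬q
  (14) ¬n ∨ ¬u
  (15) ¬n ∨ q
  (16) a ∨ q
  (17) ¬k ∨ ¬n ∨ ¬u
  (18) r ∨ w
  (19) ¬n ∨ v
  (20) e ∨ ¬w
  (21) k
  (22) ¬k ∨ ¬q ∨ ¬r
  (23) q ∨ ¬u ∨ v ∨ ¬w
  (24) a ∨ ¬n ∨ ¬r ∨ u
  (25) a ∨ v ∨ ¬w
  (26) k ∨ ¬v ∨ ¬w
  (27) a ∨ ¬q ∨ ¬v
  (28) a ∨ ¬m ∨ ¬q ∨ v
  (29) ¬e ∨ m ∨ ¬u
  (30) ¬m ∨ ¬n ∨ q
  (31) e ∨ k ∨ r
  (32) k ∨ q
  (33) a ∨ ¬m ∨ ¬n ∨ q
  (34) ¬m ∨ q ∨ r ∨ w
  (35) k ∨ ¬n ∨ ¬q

Unit clause (k) forces k = True.
Try e = False:
  (¬a ∨ e) forces a = False.
  (e ∨ ¬k ∨ n) forces n = True.
  (e ∨ ¬v) forces v = False.
  clause (¬n ∨ v) is falsified — backtrack.
So e = True.
Set q = True.
  then (¬k ∨ ¬m ∨ ¬q) forces m = False.
  then (¬k ∨ ¬q ∨ ¬r) forces r = False.
  then (¬e ∨ m ∨ ¬u) forces u = False.
  then (r ∨ v) forces v = True.
  then (r ∨ w) forces w = True.
  then (a ∨ ¬q ∨ ¬v) forces a = True.
Set n = False.
All clauses satisfied.

e: True, q: True, v: True, u: False, m: False, n: False, a: True, r: False, k: True, w: True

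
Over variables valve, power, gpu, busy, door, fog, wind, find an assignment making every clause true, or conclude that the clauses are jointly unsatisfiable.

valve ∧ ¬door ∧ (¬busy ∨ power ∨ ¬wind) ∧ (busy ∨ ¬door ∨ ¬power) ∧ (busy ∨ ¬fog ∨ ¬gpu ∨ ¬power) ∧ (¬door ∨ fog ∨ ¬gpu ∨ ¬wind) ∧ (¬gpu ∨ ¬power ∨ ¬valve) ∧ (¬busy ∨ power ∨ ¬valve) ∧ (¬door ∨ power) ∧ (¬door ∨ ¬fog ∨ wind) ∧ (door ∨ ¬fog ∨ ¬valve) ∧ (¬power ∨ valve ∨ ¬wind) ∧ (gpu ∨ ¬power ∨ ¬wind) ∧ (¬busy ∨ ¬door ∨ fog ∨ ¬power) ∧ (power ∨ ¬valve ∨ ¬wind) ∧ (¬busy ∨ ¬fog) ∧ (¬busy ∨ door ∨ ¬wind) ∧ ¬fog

Unit clause (valve) forces valve = True.
Unit clause (¬door) forces door = False.
In (door ∨ ¬fog ∨ ¬valve) only ¬fog is left, so fog = False.
Set power = True.
  then (¬gpu ∨ ¬power ∨ ¬valve) forces gpu = False.
  then (gpu ∨ ¬power ∨ ¬wind) forces wind = False.
Set busy = False.
All clauses satisfied.

valve = True, power = True, gpu = False, busy = False, door = False, fog = False, wind = False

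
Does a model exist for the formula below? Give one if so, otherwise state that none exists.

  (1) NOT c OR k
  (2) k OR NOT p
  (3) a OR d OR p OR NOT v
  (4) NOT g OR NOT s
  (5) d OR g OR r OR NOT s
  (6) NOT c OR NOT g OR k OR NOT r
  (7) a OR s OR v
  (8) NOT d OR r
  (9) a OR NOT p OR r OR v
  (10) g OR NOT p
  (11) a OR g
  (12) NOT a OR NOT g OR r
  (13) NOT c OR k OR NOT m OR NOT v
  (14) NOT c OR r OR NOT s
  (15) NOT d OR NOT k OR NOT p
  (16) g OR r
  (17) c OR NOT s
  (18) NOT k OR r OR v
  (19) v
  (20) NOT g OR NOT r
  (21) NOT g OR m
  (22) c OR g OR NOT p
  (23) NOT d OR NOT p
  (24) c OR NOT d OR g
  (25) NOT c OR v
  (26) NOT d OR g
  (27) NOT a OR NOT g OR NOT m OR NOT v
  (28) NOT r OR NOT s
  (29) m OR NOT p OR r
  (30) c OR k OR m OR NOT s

Unit clause (v) forces v = True.
Set g = False.
  then (g OR NOT p) forces p = False.
  then (a OR g) forces a = True.
  then (g OR r) forces r = True.
  then (NOT d OR g) forces d = False.
  then (NOT r OR NOT s) forces s = False.
Set c = False.
Set m = True.
Set k = True.
All clauses satisfied.

g = False; c = False; s = False; v = True; a = True; m = True; k = True; d = False; p = False; r = True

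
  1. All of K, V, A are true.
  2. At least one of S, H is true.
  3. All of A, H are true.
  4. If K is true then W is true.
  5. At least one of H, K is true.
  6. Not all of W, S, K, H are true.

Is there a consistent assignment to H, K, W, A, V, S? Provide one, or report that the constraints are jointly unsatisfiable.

H = True; K = True; W = True; A = True; V = True; S = False

  (1) {K, V, A}: all 3 true ✓
  (2) {S, H}: 1 true — at least one ✓
  (3) {A, H}: all 2 true ✓
  (4) K=T ⇒ W: T ✓
  (5) {H, K}: 2 true — at least one ✓
  (6) {W, S, K, H}: 3/4 true — not all ✓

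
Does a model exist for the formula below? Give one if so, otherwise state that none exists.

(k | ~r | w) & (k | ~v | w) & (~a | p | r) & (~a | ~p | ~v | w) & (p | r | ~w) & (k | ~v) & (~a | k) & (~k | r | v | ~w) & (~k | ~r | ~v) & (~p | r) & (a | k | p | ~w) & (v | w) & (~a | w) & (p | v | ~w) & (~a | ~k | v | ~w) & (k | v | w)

Set k = True.
Set p = True.
  then (~p | r) forces r = True.
  then (~k | ~r | ~v) forces v = False.
  then (v | w) forces w = True.
  then (~a | ~k | v | ~w) forces a = False.
All clauses satisfied.

k: True, p: True, w: True, r: True, v: False, a: False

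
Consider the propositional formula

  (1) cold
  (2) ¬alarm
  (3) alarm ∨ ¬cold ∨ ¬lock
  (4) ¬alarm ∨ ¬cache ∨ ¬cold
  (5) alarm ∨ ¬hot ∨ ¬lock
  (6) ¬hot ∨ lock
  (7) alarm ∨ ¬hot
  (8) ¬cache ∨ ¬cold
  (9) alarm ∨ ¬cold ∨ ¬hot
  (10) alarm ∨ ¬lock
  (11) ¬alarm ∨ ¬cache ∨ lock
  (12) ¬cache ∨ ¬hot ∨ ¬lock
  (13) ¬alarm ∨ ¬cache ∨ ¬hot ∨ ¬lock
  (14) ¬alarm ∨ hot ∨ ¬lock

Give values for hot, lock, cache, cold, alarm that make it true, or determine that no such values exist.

Unit clause (cold) forces cold = True.
Unit clause (¬alarm) forces alarm = False.
In (alarm ∨ ¬cold ∨ ¬lock) only ¬lock is left, so lock = False.
In (¬hot ∨ lock) only ¬hot is left, so hot = False.
In (¬cache ∨ ¬cold) only ¬cache is left, so cache = False.
All clauses satisfied.

hot = False, lock = False, cache = False, cold = True, alarm = False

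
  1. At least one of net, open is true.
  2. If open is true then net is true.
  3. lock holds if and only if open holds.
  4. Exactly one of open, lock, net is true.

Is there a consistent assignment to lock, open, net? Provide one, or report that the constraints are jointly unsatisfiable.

lock = False, open = False, net = True

  (1) {net, open}: 1 true — at least one ✓
  (2) open=F ⇒ net: vacuous ✓
  (3) lock=F, open=F — same ✓
  (4) {open, lock, net}: 1 true — exactly one ✓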